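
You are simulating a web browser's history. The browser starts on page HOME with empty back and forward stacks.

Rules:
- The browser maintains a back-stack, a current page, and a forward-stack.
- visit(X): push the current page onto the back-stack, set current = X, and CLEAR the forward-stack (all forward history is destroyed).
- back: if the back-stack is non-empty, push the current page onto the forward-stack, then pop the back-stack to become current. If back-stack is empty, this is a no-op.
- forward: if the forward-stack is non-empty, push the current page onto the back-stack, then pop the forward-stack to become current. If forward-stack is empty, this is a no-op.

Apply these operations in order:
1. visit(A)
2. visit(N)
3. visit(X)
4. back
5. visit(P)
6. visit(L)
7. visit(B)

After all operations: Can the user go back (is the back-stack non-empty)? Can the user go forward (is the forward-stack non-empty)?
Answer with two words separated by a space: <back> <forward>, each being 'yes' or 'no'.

After 1 (visit(A)): cur=A back=1 fwd=0
After 2 (visit(N)): cur=N back=2 fwd=0
After 3 (visit(X)): cur=X back=3 fwd=0
After 4 (back): cur=N back=2 fwd=1
After 5 (visit(P)): cur=P back=3 fwd=0
After 6 (visit(L)): cur=L back=4 fwd=0
After 7 (visit(B)): cur=B back=5 fwd=0

Answer: yes no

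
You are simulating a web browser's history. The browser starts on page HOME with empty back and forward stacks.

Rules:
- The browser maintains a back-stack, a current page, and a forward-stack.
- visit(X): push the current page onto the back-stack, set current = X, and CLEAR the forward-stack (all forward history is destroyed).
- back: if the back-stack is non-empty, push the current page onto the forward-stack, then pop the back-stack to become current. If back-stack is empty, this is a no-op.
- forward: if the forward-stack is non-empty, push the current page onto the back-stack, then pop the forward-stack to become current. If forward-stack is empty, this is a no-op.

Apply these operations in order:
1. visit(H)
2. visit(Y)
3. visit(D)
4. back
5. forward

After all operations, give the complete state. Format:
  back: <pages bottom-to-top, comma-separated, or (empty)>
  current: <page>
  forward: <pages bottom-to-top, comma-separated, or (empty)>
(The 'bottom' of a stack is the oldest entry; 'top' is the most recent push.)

After 1 (visit(H)): cur=H back=1 fwd=0
After 2 (visit(Y)): cur=Y back=2 fwd=0
After 3 (visit(D)): cur=D back=3 fwd=0
After 4 (back): cur=Y back=2 fwd=1
After 5 (forward): cur=D back=3 fwd=0

Answer: back: HOME,H,Y
current: D
forward: (empty)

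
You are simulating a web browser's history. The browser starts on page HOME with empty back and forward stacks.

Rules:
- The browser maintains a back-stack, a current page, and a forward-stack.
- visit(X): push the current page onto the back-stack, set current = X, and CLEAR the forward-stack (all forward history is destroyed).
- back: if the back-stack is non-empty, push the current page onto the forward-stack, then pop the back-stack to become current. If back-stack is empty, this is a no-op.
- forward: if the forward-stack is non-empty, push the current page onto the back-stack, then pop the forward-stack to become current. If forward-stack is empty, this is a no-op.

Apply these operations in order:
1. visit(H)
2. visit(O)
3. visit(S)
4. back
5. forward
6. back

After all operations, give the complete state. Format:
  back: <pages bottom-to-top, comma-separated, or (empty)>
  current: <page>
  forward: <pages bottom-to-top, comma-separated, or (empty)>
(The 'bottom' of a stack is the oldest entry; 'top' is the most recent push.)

After 1 (visit(H)): cur=H back=1 fwd=0
After 2 (visit(O)): cur=O back=2 fwd=0
After 3 (visit(S)): cur=S back=3 fwd=0
After 4 (back): cur=O back=2 fwd=1
After 5 (forward): cur=S back=3 fwd=0
After 6 (back): cur=O back=2 fwd=1

Answer: back: HOME,H
current: O
forward: S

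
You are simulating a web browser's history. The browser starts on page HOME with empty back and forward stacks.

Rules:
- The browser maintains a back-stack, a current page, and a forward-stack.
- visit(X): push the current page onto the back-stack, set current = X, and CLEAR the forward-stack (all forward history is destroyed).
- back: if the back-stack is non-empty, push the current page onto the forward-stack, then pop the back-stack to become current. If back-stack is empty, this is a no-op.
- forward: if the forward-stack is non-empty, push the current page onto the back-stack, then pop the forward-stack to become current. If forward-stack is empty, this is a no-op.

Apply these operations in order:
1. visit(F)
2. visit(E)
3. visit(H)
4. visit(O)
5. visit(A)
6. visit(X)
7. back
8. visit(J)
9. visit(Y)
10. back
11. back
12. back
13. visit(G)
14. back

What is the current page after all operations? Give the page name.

Answer: O

Derivation:
After 1 (visit(F)): cur=F back=1 fwd=0
After 2 (visit(E)): cur=E back=2 fwd=0
After 3 (visit(H)): cur=H back=3 fwd=0
After 4 (visit(O)): cur=O back=4 fwd=0
After 5 (visit(A)): cur=A back=5 fwd=0
After 6 (visit(X)): cur=X back=6 fwd=0
After 7 (back): cur=A back=5 fwd=1
After 8 (visit(J)): cur=J back=6 fwd=0
After 9 (visit(Y)): cur=Y back=7 fwd=0
After 10 (back): cur=J back=6 fwd=1
After 11 (back): cur=A back=5 fwd=2
After 12 (back): cur=O back=4 fwd=3
After 13 (visit(G)): cur=G back=5 fwd=0
After 14 (back): cur=O back=4 fwd=1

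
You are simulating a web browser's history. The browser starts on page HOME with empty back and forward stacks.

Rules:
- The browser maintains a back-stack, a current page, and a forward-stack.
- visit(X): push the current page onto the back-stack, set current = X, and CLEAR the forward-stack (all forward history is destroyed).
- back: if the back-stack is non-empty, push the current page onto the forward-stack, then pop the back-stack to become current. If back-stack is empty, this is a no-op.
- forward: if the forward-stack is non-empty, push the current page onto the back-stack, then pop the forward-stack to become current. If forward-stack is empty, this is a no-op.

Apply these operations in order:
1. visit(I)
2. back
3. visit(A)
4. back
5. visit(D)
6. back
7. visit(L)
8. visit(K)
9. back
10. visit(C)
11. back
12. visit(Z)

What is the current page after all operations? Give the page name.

Answer: Z

Derivation:
After 1 (visit(I)): cur=I back=1 fwd=0
After 2 (back): cur=HOME back=0 fwd=1
After 3 (visit(A)): cur=A back=1 fwd=0
After 4 (back): cur=HOME back=0 fwd=1
After 5 (visit(D)): cur=D back=1 fwd=0
After 6 (back): cur=HOME back=0 fwd=1
After 7 (visit(L)): cur=L back=1 fwd=0
After 8 (visit(K)): cur=K back=2 fwd=0
After 9 (back): cur=L back=1 fwd=1
After 10 (visit(C)): cur=C back=2 fwd=0
After 11 (back): cur=L back=1 fwd=1
After 12 (visit(Z)): cur=Z back=2 fwd=0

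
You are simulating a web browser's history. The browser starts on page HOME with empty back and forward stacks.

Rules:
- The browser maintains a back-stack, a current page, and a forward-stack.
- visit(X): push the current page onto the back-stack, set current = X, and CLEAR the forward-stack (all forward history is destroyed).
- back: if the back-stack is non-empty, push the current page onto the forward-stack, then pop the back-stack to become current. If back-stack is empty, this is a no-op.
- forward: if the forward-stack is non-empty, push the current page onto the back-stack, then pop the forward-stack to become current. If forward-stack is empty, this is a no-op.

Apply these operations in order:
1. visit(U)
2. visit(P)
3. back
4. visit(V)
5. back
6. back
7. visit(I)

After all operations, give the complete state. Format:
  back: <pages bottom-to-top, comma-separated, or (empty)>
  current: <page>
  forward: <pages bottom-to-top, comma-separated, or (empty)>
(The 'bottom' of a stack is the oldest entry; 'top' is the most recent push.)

After 1 (visit(U)): cur=U back=1 fwd=0
After 2 (visit(P)): cur=P back=2 fwd=0
After 3 (back): cur=U back=1 fwd=1
After 4 (visit(V)): cur=V back=2 fwd=0
After 5 (back): cur=U back=1 fwd=1
After 6 (back): cur=HOME back=0 fwd=2
After 7 (visit(I)): cur=I back=1 fwd=0

Answer: back: HOME
current: I
forward: (empty)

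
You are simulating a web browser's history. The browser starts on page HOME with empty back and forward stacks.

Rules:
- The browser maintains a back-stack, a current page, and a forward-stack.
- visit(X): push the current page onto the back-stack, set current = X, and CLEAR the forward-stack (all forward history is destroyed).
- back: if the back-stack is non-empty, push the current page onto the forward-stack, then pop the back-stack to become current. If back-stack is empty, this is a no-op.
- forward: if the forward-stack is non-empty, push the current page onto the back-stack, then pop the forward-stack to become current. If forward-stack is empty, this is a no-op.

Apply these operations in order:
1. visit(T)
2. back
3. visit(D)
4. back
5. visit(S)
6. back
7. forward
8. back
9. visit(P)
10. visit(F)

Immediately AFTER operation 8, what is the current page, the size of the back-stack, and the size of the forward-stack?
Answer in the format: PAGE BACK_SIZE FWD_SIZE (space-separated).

After 1 (visit(T)): cur=T back=1 fwd=0
After 2 (back): cur=HOME back=0 fwd=1
After 3 (visit(D)): cur=D back=1 fwd=0
After 4 (back): cur=HOME back=0 fwd=1
After 5 (visit(S)): cur=S back=1 fwd=0
After 6 (back): cur=HOME back=0 fwd=1
After 7 (forward): cur=S back=1 fwd=0
After 8 (back): cur=HOME back=0 fwd=1

HOME 0 1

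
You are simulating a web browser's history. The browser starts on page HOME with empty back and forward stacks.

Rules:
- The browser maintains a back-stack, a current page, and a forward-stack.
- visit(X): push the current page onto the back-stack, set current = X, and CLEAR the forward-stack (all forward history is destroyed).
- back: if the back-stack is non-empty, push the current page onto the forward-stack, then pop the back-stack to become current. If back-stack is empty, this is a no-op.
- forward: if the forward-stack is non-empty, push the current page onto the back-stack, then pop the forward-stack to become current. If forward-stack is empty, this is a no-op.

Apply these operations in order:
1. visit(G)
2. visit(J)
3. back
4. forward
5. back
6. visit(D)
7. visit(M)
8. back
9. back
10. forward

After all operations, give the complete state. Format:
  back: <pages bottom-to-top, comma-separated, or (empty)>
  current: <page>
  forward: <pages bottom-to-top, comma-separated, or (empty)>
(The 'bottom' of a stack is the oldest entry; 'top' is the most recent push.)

Answer: back: HOME,G
current: D
forward: M

Derivation:
After 1 (visit(G)): cur=G back=1 fwd=0
After 2 (visit(J)): cur=J back=2 fwd=0
After 3 (back): cur=G back=1 fwd=1
After 4 (forward): cur=J back=2 fwd=0
After 5 (back): cur=G back=1 fwd=1
After 6 (visit(D)): cur=D back=2 fwd=0
After 7 (visit(M)): cur=M back=3 fwd=0
After 8 (back): cur=D back=2 fwd=1
After 9 (back): cur=G back=1 fwd=2
After 10 (forward): cur=D back=2 fwd=1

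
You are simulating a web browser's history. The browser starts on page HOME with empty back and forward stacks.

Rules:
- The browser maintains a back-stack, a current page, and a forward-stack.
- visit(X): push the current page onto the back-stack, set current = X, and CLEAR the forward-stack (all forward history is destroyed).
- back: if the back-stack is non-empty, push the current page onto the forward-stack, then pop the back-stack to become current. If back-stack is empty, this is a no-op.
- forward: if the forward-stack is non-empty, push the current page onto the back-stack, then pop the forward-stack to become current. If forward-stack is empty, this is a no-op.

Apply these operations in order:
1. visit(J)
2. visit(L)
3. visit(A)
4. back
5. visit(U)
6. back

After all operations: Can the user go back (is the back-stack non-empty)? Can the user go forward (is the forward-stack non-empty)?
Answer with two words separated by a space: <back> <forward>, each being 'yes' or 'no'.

After 1 (visit(J)): cur=J back=1 fwd=0
After 2 (visit(L)): cur=L back=2 fwd=0
After 3 (visit(A)): cur=A back=3 fwd=0
After 4 (back): cur=L back=2 fwd=1
After 5 (visit(U)): cur=U back=3 fwd=0
After 6 (back): cur=L back=2 fwd=1

Answer: yes yes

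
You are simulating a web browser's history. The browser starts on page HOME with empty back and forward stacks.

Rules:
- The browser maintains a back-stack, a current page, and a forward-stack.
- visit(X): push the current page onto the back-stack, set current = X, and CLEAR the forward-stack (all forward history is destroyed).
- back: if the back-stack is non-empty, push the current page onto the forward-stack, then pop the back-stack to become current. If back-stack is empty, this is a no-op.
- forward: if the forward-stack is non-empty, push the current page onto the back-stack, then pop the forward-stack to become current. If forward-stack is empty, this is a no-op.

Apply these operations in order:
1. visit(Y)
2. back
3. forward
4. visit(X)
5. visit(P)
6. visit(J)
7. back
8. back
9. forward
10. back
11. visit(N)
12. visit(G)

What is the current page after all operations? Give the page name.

After 1 (visit(Y)): cur=Y back=1 fwd=0
After 2 (back): cur=HOME back=0 fwd=1
After 3 (forward): cur=Y back=1 fwd=0
After 4 (visit(X)): cur=X back=2 fwd=0
After 5 (visit(P)): cur=P back=3 fwd=0
After 6 (visit(J)): cur=J back=4 fwd=0
After 7 (back): cur=P back=3 fwd=1
After 8 (back): cur=X back=2 fwd=2
After 9 (forward): cur=P back=3 fwd=1
After 10 (back): cur=X back=2 fwd=2
After 11 (visit(N)): cur=N back=3 fwd=0
After 12 (visit(G)): cur=G back=4 fwd=0

Answer: G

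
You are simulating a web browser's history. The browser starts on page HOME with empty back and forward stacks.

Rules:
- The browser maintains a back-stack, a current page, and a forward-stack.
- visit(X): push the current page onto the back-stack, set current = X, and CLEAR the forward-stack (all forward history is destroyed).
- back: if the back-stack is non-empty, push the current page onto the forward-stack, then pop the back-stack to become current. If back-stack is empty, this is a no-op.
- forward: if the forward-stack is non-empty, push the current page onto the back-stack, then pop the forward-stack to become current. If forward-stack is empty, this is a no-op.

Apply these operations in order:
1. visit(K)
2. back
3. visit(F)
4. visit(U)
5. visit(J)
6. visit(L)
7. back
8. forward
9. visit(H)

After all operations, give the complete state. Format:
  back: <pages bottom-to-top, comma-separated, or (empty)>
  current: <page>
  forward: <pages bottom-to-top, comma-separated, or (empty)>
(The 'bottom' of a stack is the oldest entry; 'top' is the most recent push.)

Answer: back: HOME,F,U,J,L
current: H
forward: (empty)

Derivation:
After 1 (visit(K)): cur=K back=1 fwd=0
After 2 (back): cur=HOME back=0 fwd=1
After 3 (visit(F)): cur=F back=1 fwd=0
After 4 (visit(U)): cur=U back=2 fwd=0
After 5 (visit(J)): cur=J back=3 fwd=0
After 6 (visit(L)): cur=L back=4 fwd=0
After 7 (back): cur=J back=3 fwd=1
After 8 (forward): cur=L back=4 fwd=0
After 9 (visit(H)): cur=H back=5 fwd=0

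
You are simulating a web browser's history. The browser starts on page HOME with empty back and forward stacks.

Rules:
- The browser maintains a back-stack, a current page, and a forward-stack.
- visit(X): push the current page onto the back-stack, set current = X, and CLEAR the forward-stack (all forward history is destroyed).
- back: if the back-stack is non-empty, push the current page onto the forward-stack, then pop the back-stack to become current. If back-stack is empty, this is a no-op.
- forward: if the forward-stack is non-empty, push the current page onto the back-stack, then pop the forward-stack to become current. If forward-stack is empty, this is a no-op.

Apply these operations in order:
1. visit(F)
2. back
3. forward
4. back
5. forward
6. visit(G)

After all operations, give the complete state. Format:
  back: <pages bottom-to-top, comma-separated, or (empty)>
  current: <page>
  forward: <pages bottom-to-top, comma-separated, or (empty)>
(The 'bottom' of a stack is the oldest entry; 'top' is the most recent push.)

Answer: back: HOME,F
current: G
forward: (empty)

Derivation:
After 1 (visit(F)): cur=F back=1 fwd=0
After 2 (back): cur=HOME back=0 fwd=1
After 3 (forward): cur=F back=1 fwd=0
After 4 (back): cur=HOME back=0 fwd=1
After 5 (forward): cur=F back=1 fwd=0
After 6 (visit(G)): cur=G back=2 fwd=0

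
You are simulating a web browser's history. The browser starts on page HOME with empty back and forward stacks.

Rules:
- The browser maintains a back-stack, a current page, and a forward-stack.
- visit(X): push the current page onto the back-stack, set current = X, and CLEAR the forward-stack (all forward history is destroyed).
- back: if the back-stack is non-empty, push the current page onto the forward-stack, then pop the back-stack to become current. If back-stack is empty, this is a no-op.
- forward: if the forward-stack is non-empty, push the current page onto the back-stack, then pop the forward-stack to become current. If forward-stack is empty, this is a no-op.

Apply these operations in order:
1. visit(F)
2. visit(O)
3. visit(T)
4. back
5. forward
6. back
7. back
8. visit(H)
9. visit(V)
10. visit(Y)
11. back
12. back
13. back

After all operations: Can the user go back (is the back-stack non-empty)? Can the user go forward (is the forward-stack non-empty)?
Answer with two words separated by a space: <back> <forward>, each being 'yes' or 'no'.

Answer: yes yes

Derivation:
After 1 (visit(F)): cur=F back=1 fwd=0
After 2 (visit(O)): cur=O back=2 fwd=0
After 3 (visit(T)): cur=T back=3 fwd=0
After 4 (back): cur=O back=2 fwd=1
After 5 (forward): cur=T back=3 fwd=0
After 6 (back): cur=O back=2 fwd=1
After 7 (back): cur=F back=1 fwd=2
After 8 (visit(H)): cur=H back=2 fwd=0
After 9 (visit(V)): cur=V back=3 fwd=0
After 10 (visit(Y)): cur=Y back=4 fwd=0
After 11 (back): cur=V back=3 fwd=1
After 12 (back): cur=H back=2 fwd=2
After 13 (back): cur=F back=1 fwd=3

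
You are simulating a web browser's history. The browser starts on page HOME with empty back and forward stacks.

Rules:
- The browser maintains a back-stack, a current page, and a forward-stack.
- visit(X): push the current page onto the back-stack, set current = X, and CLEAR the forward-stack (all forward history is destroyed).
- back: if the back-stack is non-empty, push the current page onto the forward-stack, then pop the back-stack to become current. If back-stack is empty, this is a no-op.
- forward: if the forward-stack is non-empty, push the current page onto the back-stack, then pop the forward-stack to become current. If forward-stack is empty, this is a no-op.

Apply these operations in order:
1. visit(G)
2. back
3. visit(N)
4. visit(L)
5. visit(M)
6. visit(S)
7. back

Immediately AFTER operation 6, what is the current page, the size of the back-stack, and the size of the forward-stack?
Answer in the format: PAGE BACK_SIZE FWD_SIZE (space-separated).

After 1 (visit(G)): cur=G back=1 fwd=0
After 2 (back): cur=HOME back=0 fwd=1
After 3 (visit(N)): cur=N back=1 fwd=0
After 4 (visit(L)): cur=L back=2 fwd=0
After 5 (visit(M)): cur=M back=3 fwd=0
After 6 (visit(S)): cur=S back=4 fwd=0

S 4 0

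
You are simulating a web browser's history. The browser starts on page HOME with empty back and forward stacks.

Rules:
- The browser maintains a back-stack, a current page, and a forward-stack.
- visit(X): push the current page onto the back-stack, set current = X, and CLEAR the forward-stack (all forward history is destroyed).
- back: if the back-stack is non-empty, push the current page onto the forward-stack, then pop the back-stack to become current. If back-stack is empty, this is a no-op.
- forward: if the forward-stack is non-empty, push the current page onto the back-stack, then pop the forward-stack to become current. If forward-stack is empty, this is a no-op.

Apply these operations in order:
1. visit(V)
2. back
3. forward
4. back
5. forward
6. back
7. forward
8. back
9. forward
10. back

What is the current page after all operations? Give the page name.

Answer: HOME

Derivation:
After 1 (visit(V)): cur=V back=1 fwd=0
After 2 (back): cur=HOME back=0 fwd=1
After 3 (forward): cur=V back=1 fwd=0
After 4 (back): cur=HOME back=0 fwd=1
After 5 (forward): cur=V back=1 fwd=0
After 6 (back): cur=HOME back=0 fwd=1
After 7 (forward): cur=V back=1 fwd=0
After 8 (back): cur=HOME back=0 fwd=1
After 9 (forward): cur=V back=1 fwd=0
After 10 (back): cur=HOME back=0 fwd=1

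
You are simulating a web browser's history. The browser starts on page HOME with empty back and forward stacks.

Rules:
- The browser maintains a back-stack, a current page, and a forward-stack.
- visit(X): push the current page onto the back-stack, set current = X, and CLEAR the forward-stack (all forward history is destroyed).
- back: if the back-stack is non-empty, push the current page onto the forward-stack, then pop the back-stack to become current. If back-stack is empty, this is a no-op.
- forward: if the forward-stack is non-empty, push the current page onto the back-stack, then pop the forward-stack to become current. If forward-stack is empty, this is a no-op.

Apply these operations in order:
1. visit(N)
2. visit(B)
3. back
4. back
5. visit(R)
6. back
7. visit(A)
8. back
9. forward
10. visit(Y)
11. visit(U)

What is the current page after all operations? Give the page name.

Answer: U

Derivation:
After 1 (visit(N)): cur=N back=1 fwd=0
After 2 (visit(B)): cur=B back=2 fwd=0
After 3 (back): cur=N back=1 fwd=1
After 4 (back): cur=HOME back=0 fwd=2
After 5 (visit(R)): cur=R back=1 fwd=0
After 6 (back): cur=HOME back=0 fwd=1
After 7 (visit(A)): cur=A back=1 fwd=0
After 8 (back): cur=HOME back=0 fwd=1
After 9 (forward): cur=A back=1 fwd=0
After 10 (visit(Y)): cur=Y back=2 fwd=0
After 11 (visit(U)): cur=U back=3 fwd=0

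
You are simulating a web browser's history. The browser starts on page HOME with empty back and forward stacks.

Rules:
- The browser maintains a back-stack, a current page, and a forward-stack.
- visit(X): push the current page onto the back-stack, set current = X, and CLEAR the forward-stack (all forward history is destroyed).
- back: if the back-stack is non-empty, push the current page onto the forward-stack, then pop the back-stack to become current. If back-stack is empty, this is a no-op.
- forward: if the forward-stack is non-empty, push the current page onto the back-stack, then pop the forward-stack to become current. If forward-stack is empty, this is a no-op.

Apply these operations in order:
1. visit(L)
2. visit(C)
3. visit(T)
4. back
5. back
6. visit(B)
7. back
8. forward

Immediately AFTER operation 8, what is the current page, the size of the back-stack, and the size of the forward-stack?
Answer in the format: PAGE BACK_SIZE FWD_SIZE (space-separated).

After 1 (visit(L)): cur=L back=1 fwd=0
After 2 (visit(C)): cur=C back=2 fwd=0
After 3 (visit(T)): cur=T back=3 fwd=0
After 4 (back): cur=C back=2 fwd=1
After 5 (back): cur=L back=1 fwd=2
After 6 (visit(B)): cur=B back=2 fwd=0
After 7 (back): cur=L back=1 fwd=1
After 8 (forward): cur=B back=2 fwd=0

B 2 0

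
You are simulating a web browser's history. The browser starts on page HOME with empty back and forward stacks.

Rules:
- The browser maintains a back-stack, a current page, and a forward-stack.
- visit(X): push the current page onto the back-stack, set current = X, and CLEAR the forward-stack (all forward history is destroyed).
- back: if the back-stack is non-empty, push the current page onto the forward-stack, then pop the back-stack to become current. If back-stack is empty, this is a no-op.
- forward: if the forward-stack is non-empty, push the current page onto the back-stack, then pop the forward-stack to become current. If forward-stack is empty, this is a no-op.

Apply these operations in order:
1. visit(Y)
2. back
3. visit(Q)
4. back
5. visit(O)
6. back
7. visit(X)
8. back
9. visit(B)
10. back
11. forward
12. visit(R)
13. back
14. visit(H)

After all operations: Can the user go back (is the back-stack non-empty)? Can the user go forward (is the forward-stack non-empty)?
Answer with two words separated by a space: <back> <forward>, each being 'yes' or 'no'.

After 1 (visit(Y)): cur=Y back=1 fwd=0
After 2 (back): cur=HOME back=0 fwd=1
After 3 (visit(Q)): cur=Q back=1 fwd=0
After 4 (back): cur=HOME back=0 fwd=1
After 5 (visit(O)): cur=O back=1 fwd=0
After 6 (back): cur=HOME back=0 fwd=1
After 7 (visit(X)): cur=X back=1 fwd=0
After 8 (back): cur=HOME back=0 fwd=1
After 9 (visit(B)): cur=B back=1 fwd=0
After 10 (back): cur=HOME back=0 fwd=1
After 11 (forward): cur=B back=1 fwd=0
After 12 (visit(R)): cur=R back=2 fwd=0
After 13 (back): cur=B back=1 fwd=1
After 14 (visit(H)): cur=H back=2 fwd=0

Answer: yes no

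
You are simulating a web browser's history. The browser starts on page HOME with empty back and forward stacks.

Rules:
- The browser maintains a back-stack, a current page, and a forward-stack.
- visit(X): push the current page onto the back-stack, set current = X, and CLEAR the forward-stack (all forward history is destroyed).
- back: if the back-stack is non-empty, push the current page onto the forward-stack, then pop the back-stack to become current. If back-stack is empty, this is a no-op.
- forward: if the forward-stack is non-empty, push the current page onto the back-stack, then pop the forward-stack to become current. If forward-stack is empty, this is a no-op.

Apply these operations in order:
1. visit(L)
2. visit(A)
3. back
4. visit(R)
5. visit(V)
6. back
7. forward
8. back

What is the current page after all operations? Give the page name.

Answer: R

Derivation:
After 1 (visit(L)): cur=L back=1 fwd=0
After 2 (visit(A)): cur=A back=2 fwd=0
After 3 (back): cur=L back=1 fwd=1
After 4 (visit(R)): cur=R back=2 fwd=0
After 5 (visit(V)): cur=V back=3 fwd=0
After 6 (back): cur=R back=2 fwd=1
After 7 (forward): cur=V back=3 fwd=0
After 8 (back): cur=R back=2 fwd=1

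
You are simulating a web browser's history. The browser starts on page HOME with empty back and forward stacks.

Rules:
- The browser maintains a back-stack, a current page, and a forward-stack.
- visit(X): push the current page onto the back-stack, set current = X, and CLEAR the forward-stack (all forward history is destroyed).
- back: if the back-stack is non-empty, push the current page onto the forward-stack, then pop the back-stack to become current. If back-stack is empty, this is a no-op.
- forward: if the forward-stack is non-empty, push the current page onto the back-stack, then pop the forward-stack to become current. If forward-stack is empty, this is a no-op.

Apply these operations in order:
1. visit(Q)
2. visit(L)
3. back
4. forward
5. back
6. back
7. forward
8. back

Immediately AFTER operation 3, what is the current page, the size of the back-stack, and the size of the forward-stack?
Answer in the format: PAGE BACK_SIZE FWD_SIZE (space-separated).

After 1 (visit(Q)): cur=Q back=1 fwd=0
After 2 (visit(L)): cur=L back=2 fwd=0
After 3 (back): cur=Q back=1 fwd=1

Q 1 1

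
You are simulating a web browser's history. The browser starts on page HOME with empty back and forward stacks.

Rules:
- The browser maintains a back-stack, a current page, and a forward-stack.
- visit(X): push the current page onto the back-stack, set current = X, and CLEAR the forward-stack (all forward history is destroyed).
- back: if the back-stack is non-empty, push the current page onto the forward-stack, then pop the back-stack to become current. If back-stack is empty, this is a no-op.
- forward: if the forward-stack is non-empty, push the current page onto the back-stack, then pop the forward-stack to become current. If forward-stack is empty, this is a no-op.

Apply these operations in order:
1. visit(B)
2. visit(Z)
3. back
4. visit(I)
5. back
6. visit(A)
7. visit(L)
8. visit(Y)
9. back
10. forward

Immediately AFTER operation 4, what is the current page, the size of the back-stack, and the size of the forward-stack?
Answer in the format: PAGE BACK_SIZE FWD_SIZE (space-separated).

After 1 (visit(B)): cur=B back=1 fwd=0
After 2 (visit(Z)): cur=Z back=2 fwd=0
After 3 (back): cur=B back=1 fwd=1
After 4 (visit(I)): cur=I back=2 fwd=0

I 2 0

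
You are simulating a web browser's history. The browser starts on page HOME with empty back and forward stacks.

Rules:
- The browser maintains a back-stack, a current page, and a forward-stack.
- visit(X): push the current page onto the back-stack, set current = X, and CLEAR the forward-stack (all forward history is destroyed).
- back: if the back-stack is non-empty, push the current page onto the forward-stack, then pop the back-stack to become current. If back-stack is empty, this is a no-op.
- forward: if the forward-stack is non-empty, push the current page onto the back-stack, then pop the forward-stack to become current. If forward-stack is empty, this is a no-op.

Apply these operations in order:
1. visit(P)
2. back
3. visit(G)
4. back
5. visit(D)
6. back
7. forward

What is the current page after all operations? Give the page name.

After 1 (visit(P)): cur=P back=1 fwd=0
After 2 (back): cur=HOME back=0 fwd=1
After 3 (visit(G)): cur=G back=1 fwd=0
After 4 (back): cur=HOME back=0 fwd=1
After 5 (visit(D)): cur=D back=1 fwd=0
After 6 (back): cur=HOME back=0 fwd=1
After 7 (forward): cur=D back=1 fwd=0

Answer: D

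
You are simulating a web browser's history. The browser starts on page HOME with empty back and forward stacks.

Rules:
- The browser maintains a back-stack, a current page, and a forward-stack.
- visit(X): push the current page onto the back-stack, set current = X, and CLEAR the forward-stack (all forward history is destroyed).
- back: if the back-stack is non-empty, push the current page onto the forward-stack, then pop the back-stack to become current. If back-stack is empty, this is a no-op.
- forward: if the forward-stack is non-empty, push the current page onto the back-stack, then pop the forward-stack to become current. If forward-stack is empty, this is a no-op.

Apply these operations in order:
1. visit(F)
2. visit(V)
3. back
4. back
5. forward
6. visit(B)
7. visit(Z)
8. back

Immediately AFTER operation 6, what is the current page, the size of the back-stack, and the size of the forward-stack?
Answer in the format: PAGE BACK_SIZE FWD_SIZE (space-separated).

After 1 (visit(F)): cur=F back=1 fwd=0
After 2 (visit(V)): cur=V back=2 fwd=0
After 3 (back): cur=F back=1 fwd=1
After 4 (back): cur=HOME back=0 fwd=2
After 5 (forward): cur=F back=1 fwd=1
After 6 (visit(B)): cur=B back=2 fwd=0

B 2 0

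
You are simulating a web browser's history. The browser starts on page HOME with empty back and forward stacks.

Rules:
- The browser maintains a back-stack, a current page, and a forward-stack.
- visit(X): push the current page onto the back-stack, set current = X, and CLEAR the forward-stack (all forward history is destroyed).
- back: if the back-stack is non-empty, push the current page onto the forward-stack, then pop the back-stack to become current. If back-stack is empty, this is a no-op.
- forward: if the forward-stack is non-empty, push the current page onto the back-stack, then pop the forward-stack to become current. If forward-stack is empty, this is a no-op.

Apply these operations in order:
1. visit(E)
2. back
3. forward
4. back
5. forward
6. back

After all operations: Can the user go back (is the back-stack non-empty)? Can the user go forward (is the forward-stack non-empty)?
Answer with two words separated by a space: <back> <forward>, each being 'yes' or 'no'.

After 1 (visit(E)): cur=E back=1 fwd=0
After 2 (back): cur=HOME back=0 fwd=1
After 3 (forward): cur=E back=1 fwd=0
After 4 (back): cur=HOME back=0 fwd=1
After 5 (forward): cur=E back=1 fwd=0
After 6 (back): cur=HOME back=0 fwd=1

Answer: no yes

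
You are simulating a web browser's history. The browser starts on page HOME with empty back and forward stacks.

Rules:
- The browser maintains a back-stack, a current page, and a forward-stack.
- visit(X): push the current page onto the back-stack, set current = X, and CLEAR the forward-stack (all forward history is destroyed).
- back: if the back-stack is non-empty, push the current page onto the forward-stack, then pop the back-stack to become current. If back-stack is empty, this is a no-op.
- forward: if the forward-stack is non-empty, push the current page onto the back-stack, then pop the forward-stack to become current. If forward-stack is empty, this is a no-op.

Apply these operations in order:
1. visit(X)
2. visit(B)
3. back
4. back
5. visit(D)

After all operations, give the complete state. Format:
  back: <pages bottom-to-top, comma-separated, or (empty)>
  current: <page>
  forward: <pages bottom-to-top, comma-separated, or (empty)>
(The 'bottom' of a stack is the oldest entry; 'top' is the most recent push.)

After 1 (visit(X)): cur=X back=1 fwd=0
After 2 (visit(B)): cur=B back=2 fwd=0
After 3 (back): cur=X back=1 fwd=1
After 4 (back): cur=HOME back=0 fwd=2
After 5 (visit(D)): cur=D back=1 fwd=0

Answer: back: HOME
current: D
forward: (empty)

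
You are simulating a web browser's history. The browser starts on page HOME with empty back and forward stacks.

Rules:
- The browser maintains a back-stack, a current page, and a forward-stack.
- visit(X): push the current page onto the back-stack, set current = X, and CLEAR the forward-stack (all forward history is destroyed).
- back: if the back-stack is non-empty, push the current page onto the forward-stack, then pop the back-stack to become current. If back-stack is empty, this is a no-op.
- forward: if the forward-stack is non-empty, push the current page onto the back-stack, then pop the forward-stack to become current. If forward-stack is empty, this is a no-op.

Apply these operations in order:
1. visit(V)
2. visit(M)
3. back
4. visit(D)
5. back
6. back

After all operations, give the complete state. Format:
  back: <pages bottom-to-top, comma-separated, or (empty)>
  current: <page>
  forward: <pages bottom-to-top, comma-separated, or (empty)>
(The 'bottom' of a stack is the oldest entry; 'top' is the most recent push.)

After 1 (visit(V)): cur=V back=1 fwd=0
After 2 (visit(M)): cur=M back=2 fwd=0
After 3 (back): cur=V back=1 fwd=1
After 4 (visit(D)): cur=D back=2 fwd=0
After 5 (back): cur=V back=1 fwd=1
After 6 (back): cur=HOME back=0 fwd=2

Answer: back: (empty)
current: HOME
forward: D,V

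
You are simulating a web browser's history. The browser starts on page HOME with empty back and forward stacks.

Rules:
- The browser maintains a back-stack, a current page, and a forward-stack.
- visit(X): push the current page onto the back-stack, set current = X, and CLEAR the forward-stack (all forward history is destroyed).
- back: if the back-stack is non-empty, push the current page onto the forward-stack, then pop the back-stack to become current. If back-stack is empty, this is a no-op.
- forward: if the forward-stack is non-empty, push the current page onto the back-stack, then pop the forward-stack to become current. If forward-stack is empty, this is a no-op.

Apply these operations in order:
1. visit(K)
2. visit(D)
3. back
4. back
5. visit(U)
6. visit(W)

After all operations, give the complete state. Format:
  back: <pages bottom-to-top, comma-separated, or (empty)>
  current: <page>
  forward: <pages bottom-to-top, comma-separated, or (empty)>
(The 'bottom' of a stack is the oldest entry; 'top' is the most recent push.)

Answer: back: HOME,U
current: W
forward: (empty)

Derivation:
After 1 (visit(K)): cur=K back=1 fwd=0
After 2 (visit(D)): cur=D back=2 fwd=0
After 3 (back): cur=K back=1 fwd=1
After 4 (back): cur=HOME back=0 fwd=2
After 5 (visit(U)): cur=U back=1 fwd=0
After 6 (visit(W)): cur=W back=2 fwd=0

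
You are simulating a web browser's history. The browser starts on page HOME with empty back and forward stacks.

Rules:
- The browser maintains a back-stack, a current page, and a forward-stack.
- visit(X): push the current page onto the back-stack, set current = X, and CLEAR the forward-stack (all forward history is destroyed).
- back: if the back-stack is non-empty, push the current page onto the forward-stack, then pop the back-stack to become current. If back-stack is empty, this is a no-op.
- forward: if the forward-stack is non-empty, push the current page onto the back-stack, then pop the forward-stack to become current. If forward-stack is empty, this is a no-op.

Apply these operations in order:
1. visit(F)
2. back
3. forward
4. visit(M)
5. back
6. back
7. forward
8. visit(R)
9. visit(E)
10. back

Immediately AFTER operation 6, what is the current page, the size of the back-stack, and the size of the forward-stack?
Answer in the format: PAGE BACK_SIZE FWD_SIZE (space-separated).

After 1 (visit(F)): cur=F back=1 fwd=0
After 2 (back): cur=HOME back=0 fwd=1
After 3 (forward): cur=F back=1 fwd=0
After 4 (visit(M)): cur=M back=2 fwd=0
After 5 (back): cur=F back=1 fwd=1
After 6 (back): cur=HOME back=0 fwd=2

HOME 0 2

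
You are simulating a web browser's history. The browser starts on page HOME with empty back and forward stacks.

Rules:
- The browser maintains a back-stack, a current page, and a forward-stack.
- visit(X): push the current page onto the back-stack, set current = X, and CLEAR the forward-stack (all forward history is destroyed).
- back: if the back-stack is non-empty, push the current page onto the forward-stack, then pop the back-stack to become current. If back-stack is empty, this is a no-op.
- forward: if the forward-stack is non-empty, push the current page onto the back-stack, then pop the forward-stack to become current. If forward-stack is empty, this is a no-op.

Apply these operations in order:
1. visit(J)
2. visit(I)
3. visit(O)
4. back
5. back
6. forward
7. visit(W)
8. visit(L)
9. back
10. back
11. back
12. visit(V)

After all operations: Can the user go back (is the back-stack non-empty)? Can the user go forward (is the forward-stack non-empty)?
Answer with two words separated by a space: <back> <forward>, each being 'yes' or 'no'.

After 1 (visit(J)): cur=J back=1 fwd=0
After 2 (visit(I)): cur=I back=2 fwd=0
After 3 (visit(O)): cur=O back=3 fwd=0
After 4 (back): cur=I back=2 fwd=1
After 5 (back): cur=J back=1 fwd=2
After 6 (forward): cur=I back=2 fwd=1
After 7 (visit(W)): cur=W back=3 fwd=0
After 8 (visit(L)): cur=L back=4 fwd=0
After 9 (back): cur=W back=3 fwd=1
After 10 (back): cur=I back=2 fwd=2
After 11 (back): cur=J back=1 fwd=3
After 12 (visit(V)): cur=V back=2 fwd=0

Answer: yes no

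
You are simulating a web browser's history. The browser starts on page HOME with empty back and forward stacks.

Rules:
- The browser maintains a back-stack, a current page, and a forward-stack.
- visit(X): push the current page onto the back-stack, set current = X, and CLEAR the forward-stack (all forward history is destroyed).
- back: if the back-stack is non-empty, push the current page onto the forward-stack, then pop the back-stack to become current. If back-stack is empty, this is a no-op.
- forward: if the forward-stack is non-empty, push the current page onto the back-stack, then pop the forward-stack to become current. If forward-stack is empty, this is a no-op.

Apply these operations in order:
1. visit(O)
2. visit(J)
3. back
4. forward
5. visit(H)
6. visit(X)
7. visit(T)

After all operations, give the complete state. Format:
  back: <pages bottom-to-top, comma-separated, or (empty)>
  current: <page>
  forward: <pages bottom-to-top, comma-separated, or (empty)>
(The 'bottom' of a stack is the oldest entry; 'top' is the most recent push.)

Answer: back: HOME,O,J,H,X
current: T
forward: (empty)

Derivation:
After 1 (visit(O)): cur=O back=1 fwd=0
After 2 (visit(J)): cur=J back=2 fwd=0
After 3 (back): cur=O back=1 fwd=1
After 4 (forward): cur=J back=2 fwd=0
After 5 (visit(H)): cur=H back=3 fwd=0
After 6 (visit(X)): cur=X back=4 fwd=0
After 7 (visit(T)): cur=T back=5 fwd=0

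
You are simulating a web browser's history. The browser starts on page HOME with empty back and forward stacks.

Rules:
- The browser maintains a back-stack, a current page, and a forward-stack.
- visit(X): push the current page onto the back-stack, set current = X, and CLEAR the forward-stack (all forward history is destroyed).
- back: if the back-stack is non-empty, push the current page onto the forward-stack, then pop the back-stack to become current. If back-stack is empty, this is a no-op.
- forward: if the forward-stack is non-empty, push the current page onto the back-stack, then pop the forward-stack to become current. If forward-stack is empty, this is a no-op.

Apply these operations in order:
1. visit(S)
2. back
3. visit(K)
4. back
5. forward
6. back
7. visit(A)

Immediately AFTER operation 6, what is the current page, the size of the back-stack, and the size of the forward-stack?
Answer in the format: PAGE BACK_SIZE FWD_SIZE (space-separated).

After 1 (visit(S)): cur=S back=1 fwd=0
After 2 (back): cur=HOME back=0 fwd=1
After 3 (visit(K)): cur=K back=1 fwd=0
After 4 (back): cur=HOME back=0 fwd=1
After 5 (forward): cur=K back=1 fwd=0
After 6 (back): cur=HOME back=0 fwd=1

HOME 0 1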